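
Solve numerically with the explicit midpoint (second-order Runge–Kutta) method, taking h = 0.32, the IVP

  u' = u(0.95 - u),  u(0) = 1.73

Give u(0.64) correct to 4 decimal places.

1.2902

Midpoint: k1 = f(t_n, u_n); k2 = f(t_n + h/2, u_n + (h/2)·k1); u_{n+1} = u_n + h·k2.
t=0.000000, u=1.730000:
  k1 = f(0.000000, 1.730000) = -1.349400
  k2 = f(0.160000, 1.514096) = -0.854095
  u ← 1.730000 + 0.32·(-0.854095) = 1.456689
t=0.320000, u=1.456689:
  k1 = f(0.320000, 1.456689) = -0.738089
  k2 = f(0.480000, 1.338595) = -0.520172
  u ← 1.456689 + 0.32·(-0.520172) = 1.290235
u(0.64) ≈ 1.2902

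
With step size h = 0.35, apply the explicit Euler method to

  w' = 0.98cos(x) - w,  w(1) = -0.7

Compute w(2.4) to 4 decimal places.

Euler: w_{n+1} = w_n + h·f(x_n, w_n).
x=1.000000, w=-0.700000: f=1.229496 → w ← -0.700000 + 0.35·1.229496 = -0.269676
x=1.350000, w=-0.269676: f=0.484303 → w ← -0.269676 + 0.35·0.484303 = -0.100170
x=1.700000, w=-0.100170: f=-0.026097 → w ← -0.100170 + 0.35·(-0.026097) = -0.109304
x=2.050000, w=-0.109304: f=-0.342547 → w ← -0.109304 + 0.35·(-0.342547) = -0.229196
w(2.4) ≈ -0.2292

-0.2292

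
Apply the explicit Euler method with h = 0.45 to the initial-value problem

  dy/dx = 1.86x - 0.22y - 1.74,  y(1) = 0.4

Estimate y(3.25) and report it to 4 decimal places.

3.8708

Euler: y_{n+1} = y_n + h·f(x_n, y_n).
x=1.000000, y=0.400000: f=0.032000 → y ← 0.400000 + 0.45·0.032000 = 0.414400
x=1.450000, y=0.414400: f=0.865832 → y ← 0.414400 + 0.45·0.865832 = 0.804024
x=1.900000, y=0.804024: f=1.617115 → y ← 0.804024 + 0.45·1.617115 = 1.531726
x=2.350000, y=1.531726: f=2.294020 → y ← 1.531726 + 0.45·2.294020 = 2.564035
x=2.800000, y=2.564035: f=2.903912 → y ← 2.564035 + 0.45·2.903912 = 3.870796
y(3.25) ≈ 3.8708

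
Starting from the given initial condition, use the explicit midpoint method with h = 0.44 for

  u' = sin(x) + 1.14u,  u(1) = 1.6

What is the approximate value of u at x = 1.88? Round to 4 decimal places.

Midpoint: k1 = f(x_n, u_n); k2 = f(x_n + h/2, u_n + (h/2)·k1); u_{n+1} = u_n + h·k2.
x=1.000000, u=1.600000:
  k1 = f(1.000000, 1.600000) = 2.665471
  k2 = f(1.220000, 2.186404) = 3.431599
  u ← 1.600000 + 0.44·3.431599 = 3.109904
x=1.440000, u=3.109904:
  k1 = f(1.440000, 3.109904) = 4.536749
  k2 = f(1.660000, 4.107988) = 5.679131
  u ← 3.109904 + 0.44·5.679131 = 5.608721
u(1.88) ≈ 5.6087

5.6087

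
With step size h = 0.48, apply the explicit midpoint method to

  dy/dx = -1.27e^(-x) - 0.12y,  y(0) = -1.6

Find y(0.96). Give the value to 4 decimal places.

-2.1480

Midpoint: k1 = f(x_n, y_n); k2 = f(x_n + h/2, y_n + (h/2)·k1); y_{n+1} = y_n + h·k2.
x=0.000000, y=-1.600000:
  k1 = f(0.000000, -1.600000) = -1.078000
  k2 = f(0.240000, -1.858720) = -0.775971
  y ← -1.600000 + 0.48·(-0.775971) = -1.972466
x=0.480000, y=-1.972466:
  k1 = f(0.480000, -1.972466) = -0.549159
  k2 = f(0.720000, -2.104264) = -0.365664
  y ← -1.972466 + 0.48·(-0.365664) = -2.147985
y(0.96) ≈ -2.1480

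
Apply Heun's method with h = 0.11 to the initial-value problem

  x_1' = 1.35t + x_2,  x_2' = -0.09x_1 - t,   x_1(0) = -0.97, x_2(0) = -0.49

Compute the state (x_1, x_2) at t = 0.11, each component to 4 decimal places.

-1.0152, -0.4862

Heun on (x_1,x_2): k1 = f(t_n, state_n); k2 = f(t_n + h, state_n + h·k1); state_{n+1} = state_n + (h/2)·(k1 + k2).
0.000000: (-0.970000, -0.490000)
  k1 = (-0.490000, 0.087300)
  predictor → (-1.023900, -0.480397)
  k2 = (-0.331897, -0.017849)
  → (-1.015204, -0.486180)
(x_1(0.11), x_2(0.11)) ≈ (-1.0152, -0.4862)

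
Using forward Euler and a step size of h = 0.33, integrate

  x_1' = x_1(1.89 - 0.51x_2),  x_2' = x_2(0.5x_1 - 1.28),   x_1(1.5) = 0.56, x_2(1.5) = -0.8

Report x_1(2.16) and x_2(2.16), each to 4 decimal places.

Euler on (x_1,x_2): x_1_{n+1} = x_1_n + h·x_1', x_2_{n+1} = x_2_n + h·x_2'.
1.500000: (0.560000, -0.800000); f=(1.286880, 0.800000) → (0.984670, -0.536000)
1.830000: (0.984670, -0.536000); f=(2.130197, 0.422188) → (1.687635, -0.396678)
(x_1(2.16), x_2(2.16)) ≈ (1.6876, -0.3967)

1.6876, -0.3967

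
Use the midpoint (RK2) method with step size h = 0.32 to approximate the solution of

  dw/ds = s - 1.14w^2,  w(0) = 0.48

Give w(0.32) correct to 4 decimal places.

0.4612

Midpoint: k1 = f(s_n, w_n); k2 = f(s_n + h/2, w_n + (h/2)·k1); w_{n+1} = w_n + h·k2.
s=0.000000, w=0.480000:
  k1 = f(0.000000, 0.480000) = -0.262656
  k2 = f(0.160000, 0.437975) = -0.058677
  w ← 0.480000 + 0.32·(-0.058677) = 0.461223
w(0.32) ≈ 0.4612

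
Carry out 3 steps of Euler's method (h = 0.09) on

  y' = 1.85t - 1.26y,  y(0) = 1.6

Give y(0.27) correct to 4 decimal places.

1.1583

Euler: y_{n+1} = y_n + h·f(t_n, y_n).
t=0.000000, y=1.600000: f=-2.016000 → y ← 1.600000 + 0.09·(-2.016000) = 1.418560
t=0.090000, y=1.418560: f=-1.620886 → y ← 1.418560 + 0.09·(-1.620886) = 1.272680
t=0.180000, y=1.272680: f=-1.270577 → y ← 1.272680 + 0.09·(-1.270577) = 1.158328
y(0.27) ≈ 1.1583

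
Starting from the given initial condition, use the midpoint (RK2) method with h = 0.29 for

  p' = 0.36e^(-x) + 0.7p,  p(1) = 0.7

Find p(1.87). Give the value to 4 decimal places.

Midpoint: k1 = f(x_n, p_n); k2 = f(x_n + h/2, p_n + (h/2)·k1); p_{n+1} = p_n + h·k2.
x=1.000000, p=0.700000:
  k1 = f(1.000000, 0.700000) = 0.622437
  k2 = f(1.145000, 0.790253) = 0.667738
  p ← 0.700000 + 0.29·0.667738 = 0.893644
x=1.290000, p=0.893644:
  k1 = f(1.290000, 0.893644) = 0.724648
  k2 = f(1.435000, 0.998718) = 0.784824
  p ← 0.893644 + 0.29·0.784824 = 1.121243
x=1.580000, p=1.121243:
  k1 = f(1.580000, 1.121243) = 0.859021
  k2 = f(1.725000, 1.245801) = 0.936203
  p ← 1.121243 + 0.29·0.936203 = 1.392742
p(1.87) ≈ 1.3927

1.3927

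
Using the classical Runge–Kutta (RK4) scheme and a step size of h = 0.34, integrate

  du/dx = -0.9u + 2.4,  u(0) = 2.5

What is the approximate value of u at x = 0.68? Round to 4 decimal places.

2.5763

RK4: k1 = f(x_n, u_n); k2 = f(x_n + h/2, u_n + (h/2)·k1); k3 = f(x_n + h/2, u_n + (h/2)·k2); k4 = f(x_n + h, u_n + h·k3); u_{n+1} = u_n + (h/6)·(k1 + 2k2 + 2k3 + k4).
x=0.000000, u=2.500000:
  k1 = f(0.000000, 2.500000) = 0.150000
  k2 = f(0.170000, 2.525500) = 0.127050
  k3 = f(0.170000, 2.521599) = 0.130561
  k4 = f(0.340000, 2.544391) = 0.110048
  u ← 2.500000 + (0.34/6)·(k1 + 2k2 + 2k3 + k4) = 2.543932
x=0.340000, u=2.543932:
  k1 = f(0.340000, 2.543932) = 0.110461
  k2 = f(0.510000, 2.562710) = 0.093561
  k3 = f(0.510000, 2.559837) = 0.096146
  k4 = f(0.680000, 2.576622) = 0.081040
  u ← 2.543932 + (0.34/6)·(k1 + 2k2 + 2k3 + k4) = 2.576284
u(0.68) ≈ 2.5763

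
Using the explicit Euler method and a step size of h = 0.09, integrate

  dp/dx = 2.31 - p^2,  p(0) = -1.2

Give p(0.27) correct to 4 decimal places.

-0.9141

Euler: p_{n+1} = p_n + h·f(x_n, p_n).
x=0.000000, p=-1.200000: f=0.870000 → p ← -1.200000 + 0.09·0.870000 = -1.121700
x=0.090000, p=-1.121700: f=1.051789 → p ← -1.121700 + 0.09·1.051789 = -1.027039
x=0.180000, p=-1.027039: f=1.255191 → p ← -1.027039 + 0.09·1.255191 = -0.914072
p(0.27) ≈ -0.9141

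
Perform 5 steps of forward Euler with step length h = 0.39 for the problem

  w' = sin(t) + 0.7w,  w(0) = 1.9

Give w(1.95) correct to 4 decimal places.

7.9492

Euler: w_{n+1} = w_n + h·f(t_n, w_n).
t=0.000000, w=1.900000: f=1.330000 → w ← 1.900000 + 0.39·1.330000 = 2.418700
t=0.390000, w=2.418700: f=2.073278 → w ← 2.418700 + 0.39·2.073278 = 3.227279
t=0.780000, w=3.227279: f=2.962374 → w ← 3.227279 + 0.39·2.962374 = 4.382605
t=1.170000, w=4.382605: f=3.988574 → w ← 4.382605 + 0.39·3.988574 = 5.938148
t=1.560000, w=5.938148: f=5.156646 → w ← 5.938148 + 0.39·5.156646 = 7.949240
w(1.95) ≈ 7.9492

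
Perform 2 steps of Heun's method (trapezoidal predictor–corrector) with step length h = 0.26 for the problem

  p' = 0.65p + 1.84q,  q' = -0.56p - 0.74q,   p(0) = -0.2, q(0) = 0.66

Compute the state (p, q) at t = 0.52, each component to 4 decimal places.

0.3551, 0.4242

Heun on (p,q): k1 = f(t_n, state_n); k2 = f(t_n + h, state_n + h·k1); state_{n+1} = state_n + (h/2)·(k1 + k2).
0.000000: (-0.200000, 0.660000)
  k1 = (1.084400, -0.376400)
  predictor → (0.081944, 0.562136)
  k2 = (1.087594, -0.461869)
  → (0.082359, 0.551025)
0.260000: (0.082359, 0.551025)
  k1 = (1.067419, -0.453880)
  predictor → (0.359888, 0.433016)
  k2 = (1.030677, -0.521969)
  → (0.355112, 0.424165)
(p(0.52), q(0.52)) ≈ (0.3551, 0.4242)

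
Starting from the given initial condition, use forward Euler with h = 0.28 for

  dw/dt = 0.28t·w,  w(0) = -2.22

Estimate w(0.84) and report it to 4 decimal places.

Euler: w_{n+1} = w_n + h·f(t_n, w_n).
t=0.000000, w=-2.220000: f=0.000000 → w ← -2.220000 + 0.28·0.000000 = -2.220000
t=0.280000, w=-2.220000: f=-0.174048 → w ← -2.220000 + 0.28·(-0.174048) = -2.268733
t=0.560000, w=-2.268733: f=-0.355737 → w ← -2.268733 + 0.28·(-0.355737) = -2.368340
w(0.84) ≈ -2.3683

-2.3683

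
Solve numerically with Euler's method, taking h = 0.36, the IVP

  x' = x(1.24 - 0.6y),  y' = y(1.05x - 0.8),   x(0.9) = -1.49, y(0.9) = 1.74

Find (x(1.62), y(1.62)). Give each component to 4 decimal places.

-2.2180, 0.0282

Euler on (x,y): x_{n+1} = x_n + h·x', y_{n+1} = y_n + h·y'.
0.900000: (-1.490000, 1.740000); f=(-0.292040, -4.114230) → (-1.595134, 0.258877)
1.260000: (-1.595134, 0.258877); f=(-1.730200, -0.640693) → (-2.218007, 0.028228)
(x(1.62), y(1.62)) ≈ (-2.2180, 0.0282)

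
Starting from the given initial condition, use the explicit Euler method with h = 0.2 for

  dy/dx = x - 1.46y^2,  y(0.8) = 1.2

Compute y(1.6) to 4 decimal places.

Euler: y_{n+1} = y_n + h·f(x_n, y_n).
x=0.800000, y=1.200000: f=-1.302400 → y ← 1.200000 + 0.2·(-1.302400) = 0.939520
x=1.000000, y=0.939520: f=-0.288739 → y ← 0.939520 + 0.2·(-0.288739) = 0.881772
x=1.200000, y=0.881772: f=0.064817 → y ← 0.881772 + 0.2·0.064817 = 0.894736
x=1.400000, y=0.894736: f=0.231194 → y ← 0.894736 + 0.2·0.231194 = 0.940975
y(1.6) ≈ 0.9410

0.9410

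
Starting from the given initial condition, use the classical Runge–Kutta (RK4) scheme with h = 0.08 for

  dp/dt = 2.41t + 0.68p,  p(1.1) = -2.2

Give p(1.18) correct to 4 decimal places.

-2.0972

RK4: k1 = f(t_n, p_n); k2 = f(t_n + h/2, p_n + (h/2)·k1); k3 = f(t_n + h/2, p_n + (h/2)·k2); k4 = f(t_n + h, p_n + h·k3); p_{n+1} = p_n + (h/6)·(k1 + 2k2 + 2k3 + k4).
t=1.100000, p=-2.200000:
  k1 = f(1.100000, -2.200000) = 1.155000
  k2 = f(1.140000, -2.153800) = 1.282816
  k3 = f(1.140000, -2.148687) = 1.286293
  k4 = f(1.180000, -2.097097) = 1.417774
  p ← -2.200000 + (0.08/6)·(k1 + 2k2 + 2k3 + k4) = -2.097187
p(1.18) ≈ -2.0972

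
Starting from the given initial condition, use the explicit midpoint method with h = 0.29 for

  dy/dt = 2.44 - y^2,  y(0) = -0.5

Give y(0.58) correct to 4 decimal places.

Midpoint: k1 = f(t_n, y_n); k2 = f(t_n + h/2, y_n + (h/2)·k1); y_{n+1} = y_n + h·k2.
t=0.000000, y=-0.500000:
  k1 = f(0.000000, -0.500000) = 2.190000
  k2 = f(0.145000, -0.182450) = 2.406712
  y ← -0.500000 + 0.29·2.406712 = 0.197946
t=0.290000, y=0.197946:
  k1 = f(0.290000, 0.197946) = 2.400817
  k2 = f(0.435000, 0.546065) = 2.141813
  y ← 0.197946 + 0.29·2.141813 = 0.819072
y(0.58) ≈ 0.8191

0.8191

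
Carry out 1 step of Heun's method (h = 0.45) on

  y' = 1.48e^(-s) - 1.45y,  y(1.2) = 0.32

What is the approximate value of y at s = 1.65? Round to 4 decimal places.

0.2781

Heun: k1 = f(s_n, y_n); k2 = f(s_n + h, y_n + h·k1); y_{n+1} = y_n + (h/2)·(k1 + k2).
s=1.200000, y=0.320000:
  k1 = f(1.200000, 0.320000) = -0.018233
  k2 = f(1.650000, 0.311795) = -0.167869
  y ← 0.320000 + (0.45/2)·(-0.018233 + (-0.167869)) = 0.278127
y(1.65) ≈ 0.2781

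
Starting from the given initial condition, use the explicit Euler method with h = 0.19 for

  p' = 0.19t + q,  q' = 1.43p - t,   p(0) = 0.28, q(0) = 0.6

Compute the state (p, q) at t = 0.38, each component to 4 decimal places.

Euler on (p,q): p_{n+1} = p_n + h·p', q_{n+1} = q_n + h·q'.
0.000000: (0.280000, 0.600000); f=(0.600000, 0.400400) → (0.394000, 0.676076)
0.190000: (0.394000, 0.676076); f=(0.712176, 0.373420) → (0.529313, 0.747026)
(p(0.38), q(0.38)) ≈ (0.5293, 0.7470)

0.5293, 0.7470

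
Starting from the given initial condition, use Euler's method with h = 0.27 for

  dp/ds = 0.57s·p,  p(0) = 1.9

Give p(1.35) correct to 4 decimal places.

Euler: p_{n+1} = p_n + h·f(s_n, p_n).
s=0.000000, p=1.900000: f=0.000000 → p ← 1.900000 + 0.27·0.000000 = 1.900000
s=0.270000, p=1.900000: f=0.292410 → p ← 1.900000 + 0.27·0.292410 = 1.978951
s=0.540000, p=1.978951: f=0.609121 → p ← 1.978951 + 0.27·0.609121 = 2.143413
s=0.810000, p=2.143413: f=0.989614 → p ← 2.143413 + 0.27·0.989614 = 2.410609
s=1.080000, p=2.410609: f=1.483971 → p ← 2.410609 + 0.27·1.483971 = 2.811281
p(1.35) ≈ 2.8113

2.8113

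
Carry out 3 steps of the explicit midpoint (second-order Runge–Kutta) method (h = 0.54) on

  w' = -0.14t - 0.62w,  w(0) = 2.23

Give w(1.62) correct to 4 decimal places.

Midpoint: k1 = f(t_n, w_n); k2 = f(t_n + h/2, w_n + (h/2)·k1); w_{n+1} = w_n + h·k2.
t=0.000000, w=2.230000:
  k1 = f(0.000000, 2.230000) = -1.382600
  k2 = f(0.270000, 1.856698) = -1.188953
  w ← 2.230000 + 0.54·(-1.188953) = 1.587966
t=0.540000, w=1.587966:
  k1 = f(0.540000, 1.587966) = -1.060139
  k2 = f(0.810000, 1.301728) = -0.920471
  w ← 1.587966 + 0.54·(-0.920471) = 1.090911
t=1.080000, w=1.090911:
  k1 = f(1.080000, 1.090911) = -0.827565
  k2 = f(1.350000, 0.867468) = -0.726830
  w ← 1.090911 + 0.54·(-0.726830) = 0.698423
w(1.62) ≈ 0.6984

0.6984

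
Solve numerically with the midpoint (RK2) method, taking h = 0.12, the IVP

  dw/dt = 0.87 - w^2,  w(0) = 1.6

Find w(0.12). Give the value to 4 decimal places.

Midpoint: k1 = f(t_n, w_n); k2 = f(t_n + h/2, w_n + (h/2)·k1); w_{n+1} = w_n + h·k2.
t=0.000000, w=1.600000:
  k1 = f(0.000000, 1.600000) = -1.690000
  k2 = f(0.060000, 1.498600) = -1.375802
  w ← 1.600000 + 0.12·(-1.375802) = 1.434904
w(0.12) ≈ 1.4349

1.4349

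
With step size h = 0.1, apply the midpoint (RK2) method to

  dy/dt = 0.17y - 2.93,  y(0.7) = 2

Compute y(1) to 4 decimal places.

1.2029

Midpoint: k1 = f(t_n, y_n); k2 = f(t_n + h/2, y_n + (h/2)·k1); y_{n+1} = y_n + h·k2.
t=0.700000, y=2.000000:
  k1 = f(0.700000, 2.000000) = -2.590000
  k2 = f(0.750000, 1.870500) = -2.612015
  y ← 2.000000 + 0.1·(-2.612015) = 1.738798
t=0.800000, y=1.738798:
  k1 = f(0.800000, 1.738798) = -2.634404
  k2 = f(0.850000, 1.607078) = -2.656797
  y ← 1.738798 + 0.1·(-2.656797) = 1.473119
t=0.900000, y=1.473119:
  k1 = f(0.900000, 1.473119) = -2.679570
  k2 = f(0.950000, 1.339140) = -2.702346
  y ← 1.473119 + 0.1·(-2.702346) = 1.202884
y(1) ≈ 1.2029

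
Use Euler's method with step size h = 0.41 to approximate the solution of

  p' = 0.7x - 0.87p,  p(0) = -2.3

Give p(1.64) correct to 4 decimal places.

0.1592

Euler: p_{n+1} = p_n + h·f(x_n, p_n).
x=0.000000, p=-2.300000: f=2.001000 → p ← -2.300000 + 0.41·2.001000 = -1.479590
x=0.410000, p=-1.479590: f=1.574243 → p ← -1.479590 + 0.41·1.574243 = -0.834150
x=0.820000, p=-0.834150: f=1.299711 → p ← -0.834150 + 0.41·1.299711 = -0.301269
x=1.230000, p=-0.301269: f=1.123104 → p ← -0.301269 + 0.41·1.123104 = 0.159204
p(1.64) ≈ 0.1592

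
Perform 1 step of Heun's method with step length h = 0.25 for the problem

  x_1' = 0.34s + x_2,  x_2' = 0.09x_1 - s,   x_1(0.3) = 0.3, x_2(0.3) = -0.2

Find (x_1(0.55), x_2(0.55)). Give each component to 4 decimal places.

Heun on (x_1,x_2): k1 = f(s_n, state_n); k2 = f(s_n + h, state_n + h·k1); state_{n+1} = state_n + (h/2)·(k1 + k2).
0.300000: (0.300000, -0.200000)
  k1 = (-0.098000, -0.273000)
  predictor → (0.275500, -0.268250)
  k2 = (-0.081250, -0.525205)
  → (0.277594, -0.299776)
(x_1(0.55), x_2(0.55)) ≈ (0.2776, -0.2998)

0.2776, -0.2998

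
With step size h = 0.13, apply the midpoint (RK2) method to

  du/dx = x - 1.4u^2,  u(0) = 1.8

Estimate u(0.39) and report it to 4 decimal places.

0.9911

Midpoint: k1 = f(x_n, u_n); k2 = f(x_n + h/2, u_n + (h/2)·k1); u_{n+1} = u_n + h·k2.
x=0.000000, u=1.800000:
  k1 = f(0.000000, 1.800000) = -4.536000
  k2 = f(0.065000, 1.505160) = -3.106709
  u ← 1.800000 + 0.13·(-3.106709) = 1.396128
x=0.130000, u=1.396128:
  k1 = f(0.130000, 1.396128) = -2.598842
  k2 = f(0.195000, 1.227203) = -1.913438
  u ← 1.396128 + 0.13·(-1.913438) = 1.147381
x=0.260000, u=1.147381:
  k1 = f(0.260000, 1.147381) = -1.583076
  k2 = f(0.325000, 1.044481) = -1.202316
  u ← 1.147381 + 0.13·(-1.202316) = 0.991080
u(0.39) ≈ 0.9911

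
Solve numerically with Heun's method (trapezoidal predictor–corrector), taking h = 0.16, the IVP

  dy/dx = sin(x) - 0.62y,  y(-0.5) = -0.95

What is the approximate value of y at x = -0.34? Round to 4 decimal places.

-0.9217

Heun: k1 = f(x_n, y_n); k2 = f(x_n + h, y_n + h·k1); y_{n+1} = y_n + (h/2)·(k1 + k2).
x=-0.500000, y=-0.950000:
  k1 = f(-0.500000, -0.950000) = 0.109574
  k2 = f(-0.340000, -0.932468) = 0.244643
  y ← -0.950000 + (0.16/2)·(0.109574 + 0.244643) = -0.921663
y(-0.34) ≈ -0.9217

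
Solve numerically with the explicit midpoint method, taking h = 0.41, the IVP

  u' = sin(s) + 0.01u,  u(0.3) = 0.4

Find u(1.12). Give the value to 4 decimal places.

Midpoint: k1 = f(s_n, u_n); k2 = f(s_n + h/2, u_n + (h/2)·k1); u_{n+1} = u_n + h·k2.
s=0.300000, u=0.400000:
  k1 = f(0.300000, 0.400000) = 0.299520
  k2 = f(0.505000, 0.461402) = 0.488421
  u ← 0.400000 + 0.41·0.488421 = 0.600253
s=0.710000, u=0.600253:
  k1 = f(0.710000, 0.600253) = 0.657836
  k2 = f(0.915000, 0.735109) = 0.799914
  u ← 0.600253 + 0.41·0.799914 = 0.928217
u(1.12) ≈ 0.9282

0.9282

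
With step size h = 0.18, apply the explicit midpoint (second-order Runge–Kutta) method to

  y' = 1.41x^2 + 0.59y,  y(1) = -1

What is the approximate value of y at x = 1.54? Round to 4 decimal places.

0.0495

Midpoint: k1 = f(x_n, y_n); k2 = f(x_n + h/2, y_n + (h/2)·k1); y_{n+1} = y_n + h·k2.
x=1.000000, y=-1.000000:
  k1 = f(1.000000, -1.000000) = 0.820000
  k2 = f(1.090000, -0.926200) = 1.128763
  y ← -1.000000 + 0.18·1.128763 = -0.796823
x=1.180000, y=-0.796823:
  k1 = f(1.180000, -0.796823) = 1.493159
  k2 = f(1.270000, -0.662438) = 1.883350
  y ← -0.796823 + 0.18·1.883350 = -0.457820
x=1.360000, y=-0.457820:
  k1 = f(1.360000, -0.457820) = 2.337822
  k2 = f(1.450000, -0.247416) = 2.818550
  y ← -0.457820 + 0.18·2.818550 = 0.049519
y(1.54) ≈ 0.0495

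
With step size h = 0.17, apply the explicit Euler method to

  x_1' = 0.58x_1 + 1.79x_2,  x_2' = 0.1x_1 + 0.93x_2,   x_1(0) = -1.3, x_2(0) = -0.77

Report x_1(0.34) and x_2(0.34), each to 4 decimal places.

-2.1045, -1.0866

Euler on (x_1,x_2): x_1_{n+1} = x_1_n + h·x_1', x_2_{n+1} = x_2_n + h·x_2'.
0.000000: (-1.300000, -0.770000); f=(-2.132300, -0.846100) → (-1.662491, -0.913837)
0.170000: (-1.662491, -0.913837); f=(-2.600013, -1.016118) → (-2.104493, -1.086577)
(x_1(0.34), x_2(0.34)) ≈ (-2.1045, -1.0866)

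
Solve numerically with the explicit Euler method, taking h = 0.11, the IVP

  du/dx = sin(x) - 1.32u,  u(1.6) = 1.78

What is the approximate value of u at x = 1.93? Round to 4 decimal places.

Euler: u_{n+1} = u_n + h·f(x_n, u_n).
x=1.600000, u=1.780000: f=-1.350026 → u ← 1.780000 + 0.11·(-1.350026) = 1.631497
x=1.710000, u=1.631497: f=-1.163249 → u ← 1.631497 + 0.11·(-1.163249) = 1.503540
x=1.820000, u=1.503540: f=-1.015563 → u ← 1.503540 + 0.11·(-1.015563) = 1.391828
u(1.93) ≈ 1.3918

1.3918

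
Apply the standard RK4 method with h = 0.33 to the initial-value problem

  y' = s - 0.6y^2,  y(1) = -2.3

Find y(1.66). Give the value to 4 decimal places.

-8.7516

RK4: k1 = f(s_n, y_n); k2 = f(s_n + h/2, y_n + (h/2)·k1); k3 = f(s_n + h/2, y_n + (h/2)·k2); k4 = f(s_n + h, y_n + h·k3); y_{n+1} = y_n + (h/6)·(k1 + 2k2 + 2k3 + k4).
s=1.000000, y=-2.300000:
  k1 = f(1.000000, -2.300000) = -2.174000
  k2 = f(1.165000, -2.658710) = -3.076243
  k3 = f(1.165000, -2.807580) = -3.564504
  k4 = f(1.330000, -3.476286) = -5.920740
  y ← -2.300000 + (0.33/6)·(k1 + 2k2 + 2k3 + k4) = -3.475693
s=1.330000, y=-3.475693:
  k1 = f(1.330000, -3.475693) = -5.918265
  k2 = f(1.495000, -4.452207) = -10.398286
  k3 = f(1.495000, -5.191410) = -14.675443
  k4 = f(1.660000, -8.318589) = -39.859353
  y ← -3.475693 + (0.33/6)·(k1 + 2k2 + 2k3 + k4) = -8.751572
y(1.66) ≈ -8.7516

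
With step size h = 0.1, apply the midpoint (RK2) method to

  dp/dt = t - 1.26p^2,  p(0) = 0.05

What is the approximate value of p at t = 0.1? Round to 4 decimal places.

0.0547

Midpoint: k1 = f(t_n, p_n); k2 = f(t_n + h/2, p_n + (h/2)·k1); p_{n+1} = p_n + h·k2.
t=0.000000, p=0.050000:
  k1 = f(0.000000, 0.050000) = -0.003150
  k2 = f(0.050000, 0.049843) = 0.046870
  p ← 0.050000 + 0.1·0.046870 = 0.054687
p(0.1) ≈ 0.0547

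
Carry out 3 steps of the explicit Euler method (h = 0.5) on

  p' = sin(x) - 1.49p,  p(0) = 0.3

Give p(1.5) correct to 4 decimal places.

0.4868

Euler: p_{n+1} = p_n + h·f(x_n, p_n).
x=0.000000, p=0.300000: f=-0.447000 → p ← 0.300000 + 0.5·(-0.447000) = 0.076500
x=0.500000, p=0.076500: f=0.365441 → p ← 0.076500 + 0.5·0.365441 = 0.259220
x=1.000000, p=0.259220: f=0.455233 → p ← 0.259220 + 0.5·0.455233 = 0.486837
p(1.5) ≈ 0.4868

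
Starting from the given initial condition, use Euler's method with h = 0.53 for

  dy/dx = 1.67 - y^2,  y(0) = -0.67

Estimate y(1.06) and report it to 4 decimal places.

Euler: y_{n+1} = y_n + h·f(x_n, y_n).
x=0.000000, y=-0.670000: f=1.221100 → y ← -0.670000 + 0.53·1.221100 = -0.022817
x=0.530000, y=-0.022817: f=1.669479 → y ← -0.022817 + 0.53·1.669479 = 0.862007
y(1.06) ≈ 0.8620

0.8620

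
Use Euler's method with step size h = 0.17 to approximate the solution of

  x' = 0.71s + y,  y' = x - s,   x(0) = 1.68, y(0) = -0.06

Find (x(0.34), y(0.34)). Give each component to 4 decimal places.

Euler on (x,y): x_{n+1} = x_n + h·x', y_{n+1} = y_n + h·y'.
0.000000: (1.680000, -0.060000); f=(-0.060000, 1.680000) → (1.669800, 0.225600)
0.170000: (1.669800, 0.225600); f=(0.346300, 1.499800) → (1.728671, 0.480566)
(x(0.34), y(0.34)) ≈ (1.7287, 0.4806)

1.7287, 0.4806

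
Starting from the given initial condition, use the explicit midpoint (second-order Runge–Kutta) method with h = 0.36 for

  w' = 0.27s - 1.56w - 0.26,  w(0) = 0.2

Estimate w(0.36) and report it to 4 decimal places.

0.0694

Midpoint: k1 = f(s_n, w_n); k2 = f(s_n + h/2, w_n + (h/2)·k1); w_{n+1} = w_n + h·k2.
s=0.000000, w=0.200000:
  k1 = f(0.000000, 0.200000) = -0.572000
  k2 = f(0.180000, 0.097040) = -0.362782
  w ← 0.200000 + 0.36·(-0.362782) = 0.069398
w(0.36) ≈ 0.0694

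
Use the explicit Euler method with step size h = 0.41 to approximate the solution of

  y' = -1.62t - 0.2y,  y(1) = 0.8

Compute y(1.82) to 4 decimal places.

-0.8721

Euler: y_{n+1} = y_n + h·f(t_n, y_n).
t=1.000000, y=0.800000: f=-1.780000 → y ← 0.800000 + 0.41·(-1.780000) = 0.070200
t=1.410000, y=0.070200: f=-2.298240 → y ← 0.070200 + 0.41·(-2.298240) = -0.872078
y(1.82) ≈ -0.8721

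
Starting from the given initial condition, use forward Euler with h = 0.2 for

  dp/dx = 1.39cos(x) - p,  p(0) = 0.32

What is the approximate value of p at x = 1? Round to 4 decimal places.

0.8993

Euler: p_{n+1} = p_n + h·f(x_n, p_n).
x=0.000000, p=0.320000: f=1.070000 → p ← 0.320000 + 0.2·1.070000 = 0.534000
x=0.200000, p=0.534000: f=0.828293 → p ← 0.534000 + 0.2·0.828293 = 0.699659
x=0.400000, p=0.699659: f=0.580616 → p ← 0.699659 + 0.2·0.580616 = 0.815782
x=0.600000, p=0.815782: f=0.331435 → p ← 0.815782 + 0.2·0.331435 = 0.882069
x=0.800000, p=0.882069: f=0.086354 → p ← 0.882069 + 0.2·0.086354 = 0.899339
p(1) ≈ 0.8993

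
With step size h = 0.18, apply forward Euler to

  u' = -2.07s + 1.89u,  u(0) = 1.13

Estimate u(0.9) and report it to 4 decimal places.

Euler: u_{n+1} = u_n + h·f(s_n, u_n).
s=0.000000, u=1.130000: f=2.135700 → u ← 1.130000 + 0.18·2.135700 = 1.514426
s=0.180000, u=1.514426: f=2.489665 → u ← 1.514426 + 0.18·2.489665 = 1.962566
s=0.360000, u=1.962566: f=2.964049 → u ← 1.962566 + 0.18·2.964049 = 2.496095
s=0.540000, u=2.496095: f=3.599819 → u ← 2.496095 + 0.18·3.599819 = 3.144062
s=0.720000, u=3.144062: f=4.451877 → u ← 3.144062 + 0.18·4.451877 = 3.945400
u(0.9) ≈ 3.9454

3.9454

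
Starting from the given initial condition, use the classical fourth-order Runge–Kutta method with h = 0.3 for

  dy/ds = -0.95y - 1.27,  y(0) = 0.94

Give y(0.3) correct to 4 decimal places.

RK4: k1 = f(s_n, y_n); k2 = f(s_n + h/2, y_n + (h/2)·k1); k3 = f(s_n + h/2, y_n + (h/2)·k2); k4 = f(s_n + h, y_n + h·k3); y_{n+1} = y_n + (h/6)·(k1 + 2k2 + 2k3 + k4).
s=0.000000, y=0.940000:
  k1 = f(0.000000, 0.940000) = -2.163000
  k2 = f(0.150000, 0.615550) = -1.854773
  k3 = f(0.150000, 0.661784) = -1.898695
  k4 = f(0.300000, 0.370392) = -1.621872
  y ← 0.940000 + (0.3/6)·(k1 + 2k2 + 2k3 + k4) = 0.375410
y(0.3) ≈ 0.3754

0.3754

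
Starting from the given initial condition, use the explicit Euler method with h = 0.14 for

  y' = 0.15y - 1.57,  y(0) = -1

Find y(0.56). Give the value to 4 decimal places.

-1.9940

Euler: y_{n+1} = y_n + h·f(t_n, y_n).
t=0.000000, y=-1.000000: f=-1.720000 → y ← -1.000000 + 0.14·(-1.720000) = -1.240800
t=0.140000, y=-1.240800: f=-1.756120 → y ← -1.240800 + 0.14·(-1.756120) = -1.486657
t=0.280000, y=-1.486657: f=-1.792999 → y ← -1.486657 + 0.14·(-1.792999) = -1.737677
t=0.420000, y=-1.737677: f=-1.830651 → y ← -1.737677 + 0.14·(-1.830651) = -1.993968
y(0.56) ≈ -1.9940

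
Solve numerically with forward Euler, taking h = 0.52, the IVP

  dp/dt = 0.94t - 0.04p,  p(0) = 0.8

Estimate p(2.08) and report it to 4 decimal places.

2.2395

Euler: p_{n+1} = p_n + h·f(t_n, p_n).
t=0.000000, p=0.800000: f=-0.032000 → p ← 0.800000 + 0.52·(-0.032000) = 0.783360
t=0.520000, p=0.783360: f=0.457466 → p ← 0.783360 + 0.52·0.457466 = 1.021242
t=1.040000, p=1.021242: f=0.936750 → p ← 1.021242 + 0.52·0.936750 = 1.508352
t=1.560000, p=1.508352: f=1.406066 → p ← 1.508352 + 0.52·1.406066 = 2.239507
p(2.08) ≈ 2.2395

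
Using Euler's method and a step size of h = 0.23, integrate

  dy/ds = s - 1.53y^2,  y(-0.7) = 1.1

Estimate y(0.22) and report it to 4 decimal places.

0.2031

Euler: y_{n+1} = y_n + h·f(s_n, y_n).
s=-0.700000, y=1.100000: f=-2.551300 → y ← 1.100000 + 0.23·(-2.551300) = 0.513201
s=-0.470000, y=0.513201: f=-0.872964 → y ← 0.513201 + 0.23·(-0.872964) = 0.312419
s=-0.240000, y=0.312419: f=-0.389337 → y ← 0.312419 + 0.23·(-0.389337) = 0.222872
s=-0.010000, y=0.222872: f=-0.085998 → y ← 0.222872 + 0.23·(-0.085998) = 0.203092
y(0.22) ≈ 0.2031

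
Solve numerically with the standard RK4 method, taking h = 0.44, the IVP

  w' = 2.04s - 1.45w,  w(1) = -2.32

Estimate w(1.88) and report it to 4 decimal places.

RK4: k1 = f(s_n, w_n); k2 = f(s_n + h/2, w_n + (h/2)·k1); k3 = f(s_n + h/2, w_n + (h/2)·k2); k4 = f(s_n + h, w_n + h·k3); w_{n+1} = w_n + (h/6)·(k1 + 2k2 + 2k3 + k4).
s=1.000000, w=-2.320000:
  k1 = f(1.000000, -2.320000) = 5.404000
  k2 = f(1.220000, -1.131120) = 4.128924
  k3 = f(1.220000, -1.411637) = 4.535673
  k4 = f(1.440000, -0.324304) = 3.407840
  w ← -2.320000 + (0.44/6)·(k1 + 2k2 + 2k3 + k4) = -0.402991
s=1.440000, w=-0.402991:
  k1 = f(1.440000, -0.402991) = 3.521937
  k2 = f(1.660000, 0.371835) = 2.847239
  k3 = f(1.660000, 0.223402) = 3.062467
  k4 = f(1.880000, 0.944495) = 2.465682
  w ← -0.402991 + (0.44/6)·(k1 + 2k2 + 2k3 + k4) = 0.902858
w(1.88) ≈ 0.9029

0.9029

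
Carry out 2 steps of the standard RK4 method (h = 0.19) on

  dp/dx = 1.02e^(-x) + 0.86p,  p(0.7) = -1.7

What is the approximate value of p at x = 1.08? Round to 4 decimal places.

-2.1657

RK4: k1 = f(x_n, p_n); k2 = f(x_n + h/2, p_n + (h/2)·k1); k3 = f(x_n + h/2, p_n + (h/2)·k2); k4 = f(x_n + h, p_n + h·k3); p_{n+1} = p_n + (h/6)·(k1 + 2k2 + 2k3 + k4).
x=0.700000, p=-1.700000:
  k1 = f(0.700000, -1.700000) = -0.955483
  k2 = f(0.795000, -1.790771) = -1.079450
  k3 = f(0.795000, -1.802548) = -1.089578
  k4 = f(0.890000, -1.907020) = -1.221168
  p ← -1.700000 + (0.19/6)·(k1 + 2k2 + 2k3 + k4) = -1.906299
x=0.890000, p=-1.906299:
  k1 = f(0.890000, -1.906299) = -1.220548
  k2 = f(0.985000, -2.022251) = -1.358228
  k3 = f(0.985000, -2.035331) = -1.369476
  k4 = f(1.080000, -2.166500) = -1.516802
  p ← -1.906299 + (0.19/6)·(k1 + 2k2 + 2k3 + k4) = -2.165736
p(1.08) ≈ -2.1657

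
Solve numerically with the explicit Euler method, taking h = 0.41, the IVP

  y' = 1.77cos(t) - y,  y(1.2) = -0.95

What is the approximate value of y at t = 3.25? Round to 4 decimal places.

Euler: y_{n+1} = y_n + h·f(t_n, y_n).
t=1.200000, y=-0.950000: f=1.591373 → y ← -0.950000 + 0.41·1.591373 = -0.297537
t=1.610000, y=-0.297537: f=0.228164 → y ← -0.297537 + 0.41·0.228164 = -0.203990
t=2.020000, y=-0.203990: f=-0.564630 → y ← -0.203990 + 0.41·(-0.564630) = -0.435488
t=2.430000, y=-0.435488: f=-0.904973 → y ← -0.435488 + 0.41·(-0.904973) = -0.806527
t=2.840000, y=-0.806527: f=-0.883583 → y ← -0.806527 + 0.41·(-0.883583) = -1.168796
y(3.25) ≈ -1.1688

-1.1688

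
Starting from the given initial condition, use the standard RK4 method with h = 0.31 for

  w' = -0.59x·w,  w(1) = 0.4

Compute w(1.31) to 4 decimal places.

0.3238

RK4: k1 = f(x_n, w_n); k2 = f(x_n + h/2, w_n + (h/2)·k1); k3 = f(x_n + h/2, w_n + (h/2)·k2); k4 = f(x_n + h, w_n + h·k3); w_{n+1} = w_n + (h/6)·(k1 + 2k2 + 2k3 + k4).
x=1.000000, w=0.400000:
  k1 = f(1.000000, 0.400000) = -0.236000
  k2 = f(1.155000, 0.363420) = -0.247653
  k3 = f(1.155000, 0.361614) = -0.246422
  k4 = f(1.310000, 0.323609) = -0.250118
  w ← 0.400000 + (0.31/6)·(k1 + 2k2 + 2k3 + k4) = 0.323830
w(1.31) ≈ 0.3238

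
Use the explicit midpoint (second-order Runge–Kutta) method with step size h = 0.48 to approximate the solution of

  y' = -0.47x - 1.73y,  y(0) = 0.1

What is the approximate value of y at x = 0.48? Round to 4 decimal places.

-0.0027

Midpoint: k1 = f(x_n, y_n); k2 = f(x_n + h/2, y_n + (h/2)·k1); y_{n+1} = y_n + h·k2.
x=0.000000, y=0.100000:
  k1 = f(0.000000, 0.100000) = -0.173000
  k2 = f(0.240000, 0.058480) = -0.213970
  y ← 0.100000 + 0.48·(-0.213970) = -0.002706
y(0.48) ≈ -0.0027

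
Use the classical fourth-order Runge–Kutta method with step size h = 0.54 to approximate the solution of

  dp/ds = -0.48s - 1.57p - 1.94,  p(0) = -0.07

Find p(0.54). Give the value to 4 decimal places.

-0.7870

RK4: k1 = f(s_n, p_n); k2 = f(s_n + h/2, p_n + (h/2)·k1); k3 = f(s_n + h/2, p_n + (h/2)·k2); k4 = f(s_n + h, p_n + h·k3); p_{n+1} = p_n + (h/6)·(k1 + 2k2 + 2k3 + k4).
s=0.000000, p=-0.070000:
  k1 = f(0.000000, -0.070000) = -1.830100
  k2 = f(0.270000, -0.564127) = -1.183921
  k3 = f(0.270000, -0.389659) = -1.457836
  k4 = f(0.540000, -0.857231) = -0.853347
  p ← -0.070000 + (0.54/6)·(k1 + 2k2 + 2k3 + k4) = -0.787026
p(0.54) ≈ -0.7870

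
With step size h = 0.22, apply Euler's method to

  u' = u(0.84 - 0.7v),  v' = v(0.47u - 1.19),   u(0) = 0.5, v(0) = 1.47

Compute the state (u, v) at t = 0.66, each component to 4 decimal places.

0.5033, 0.7208

Euler on (u,v): u_{n+1} = u_n + h·u', v_{n+1} = v_n + h·v'.
0.000000: (0.500000, 1.470000); f=(-0.094500, -1.403850) → (0.479210, 1.161153)
0.220000: (0.479210, 1.161153); f=(0.013031, -1.120247) → (0.482077, 0.914699)
0.440000: (0.482077, 0.914699); f=(0.096276, -0.881243) → (0.503258, 0.720825)
(u(0.66), v(0.66)) ≈ (0.5033, 0.7208)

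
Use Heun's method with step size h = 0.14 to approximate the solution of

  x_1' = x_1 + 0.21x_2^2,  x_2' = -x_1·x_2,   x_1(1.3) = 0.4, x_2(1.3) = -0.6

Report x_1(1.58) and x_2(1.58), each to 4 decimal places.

Heun on (x_1,x_2): k1 = f(x_n, state_n); k2 = f(x_n + h, state_n + h·k1); state_{n+1} = state_n + (h/2)·(k1 + k2).
1.300000: (0.400000, -0.600000)
  k1 = (0.475600, 0.240000)
  predictor → (0.466584, -0.566400)
  k2 = (0.533954, 0.264273)
  → (0.470669, -0.564701)
1.440000: (0.470669, -0.564701)
  k1 = (0.537635, 0.265787)
  predictor → (0.545938, -0.527491)
  k2 = (0.604369, 0.287977)
  → (0.550609, -0.525937)
(x_1(1.58), x_2(1.58)) ≈ (0.5506, -0.5259)

0.5506, -0.5259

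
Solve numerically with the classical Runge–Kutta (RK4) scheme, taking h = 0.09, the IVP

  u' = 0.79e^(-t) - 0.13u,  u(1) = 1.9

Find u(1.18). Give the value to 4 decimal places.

1.9034

RK4: k1 = f(t_n, u_n); k2 = f(t_n + h/2, u_n + (h/2)·k1); k3 = f(t_n + h/2, u_n + (h/2)·k2); k4 = f(t_n + h, u_n + h·k3); u_{n+1} = u_n + (h/6)·(k1 + 2k2 + 2k3 + k4).
t=1.000000, u=1.900000:
  k1 = f(1.000000, 1.900000) = 0.043625
  k2 = f(1.045000, 1.901963) = 0.030581
  k3 = f(1.045000, 1.901376) = 0.030658
  k4 = f(1.090000, 1.902759) = 0.018252
  u ← 1.900000 + (0.09/6)·(k1 + 2k2 + 2k3 + k4) = 1.902765
t=1.090000, u=1.902765:
  k1 = f(1.090000, 1.902765) = 0.018252
  k2 = f(1.135000, 1.903587) = 0.006457
  k3 = f(1.135000, 1.903056) = 0.006526
  k4 = f(1.180000, 1.903353) = -0.004686
  u ← 1.902765 + (0.09/6)·(k1 + 2k2 + 2k3 + k4) = 1.903358
u(1.18) ≈ 1.9034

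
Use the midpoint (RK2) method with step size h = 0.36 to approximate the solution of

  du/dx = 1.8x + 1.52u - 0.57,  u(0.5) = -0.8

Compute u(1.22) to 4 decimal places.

Midpoint: k1 = f(x_n, u_n); k2 = f(x_n + h/2, u_n + (h/2)·k1); u_{n+1} = u_n + h·k2.
x=0.500000, u=-0.800000:
  k1 = f(0.500000, -0.800000) = -0.886000
  k2 = f(0.680000, -0.959480) = -0.804410
  u ← -0.800000 + 0.36·(-0.804410) = -1.089587
x=0.860000, u=-1.089587:
  k1 = f(0.860000, -1.089587) = -0.678173
  k2 = f(1.040000, -1.211659) = -0.539721
  u ← -1.089587 + 0.36·(-0.539721) = -1.283887
u(1.22) ≈ -1.2839

-1.2839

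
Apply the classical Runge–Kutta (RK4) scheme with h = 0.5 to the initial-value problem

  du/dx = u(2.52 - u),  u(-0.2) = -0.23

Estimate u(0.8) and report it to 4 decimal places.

-16.3812

RK4: k1 = f(x_n, u_n); k2 = f(x_n + h/2, u_n + (h/2)·k1); k3 = f(x_n + h/2, u_n + (h/2)·k2); k4 = f(x_n + h, u_n + h·k3); u_{n+1} = u_n + (h/6)·(k1 + 2k2 + 2k3 + k4).
x=-0.200000, u=-0.230000:
  k1 = f(-0.200000, -0.230000) = -0.632500
  k2 = f(0.050000, -0.388125) = -1.128716
  k3 = f(0.050000, -0.512179) = -1.553018
  k4 = f(0.300000, -1.006509) = -3.549464
  u ← -0.230000 + (0.5/6)·(k1 + 2k2 + 2k3 + k4) = -1.025453
x=0.300000, u=-1.025453:
  k1 = f(0.300000, -1.025453) = -3.635694
  k2 = f(0.550000, -1.934376) = -8.616440
  k3 = f(0.550000, -3.179563) = -18.122117
  k4 = f(0.800000, -10.086511) = -127.155719
  u ← -1.025453 + (0.5/6)·(k1 + 2k2 + 2k3 + k4) = -16.381163
u(0.8) ≈ -16.3812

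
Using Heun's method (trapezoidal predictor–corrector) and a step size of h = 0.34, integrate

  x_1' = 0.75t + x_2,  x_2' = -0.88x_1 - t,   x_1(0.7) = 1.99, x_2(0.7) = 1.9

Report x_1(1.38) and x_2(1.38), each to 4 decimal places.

Heun on (x_1,x_2): k1 = f(t_n, state_n); k2 = f(t_n + h, state_n + h·k1); state_{n+1} = state_n + (h/2)·(k1 + k2).
0.700000: (1.990000, 1.900000)
  k1 = (2.425000, -2.451200)
  predictor → (2.814500, 1.066592)
  k2 = (1.846592, -3.516760)
  → (2.716171, 0.885447)
1.040000: (2.716171, 0.885447)
  k1 = (1.665447, -3.430230)
  predictor → (3.282423, -0.280831)
  k2 = (0.754169, -4.268532)
  → (3.127505, -0.423343)
(x_1(1.38), x_2(1.38)) ≈ (3.1275, -0.4233)

3.1275, -0.4233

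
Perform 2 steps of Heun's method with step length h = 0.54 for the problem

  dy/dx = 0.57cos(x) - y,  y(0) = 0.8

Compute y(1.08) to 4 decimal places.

0.5497

Heun: k1 = f(x_n, y_n); k2 = f(x_n + h, y_n + h·k1); y_{n+1} = y_n + (h/2)·(k1 + k2).
x=0.000000, y=0.800000:
  k1 = f(0.000000, 0.800000) = -0.230000
  k2 = f(0.540000, 0.675800) = -0.186906
  y ← 0.800000 + (0.54/2)·(-0.230000 + (-0.186906)) = 0.687435
x=0.540000, y=0.687435:
  k1 = f(0.540000, 0.687435) = -0.198541
  k2 = f(1.080000, 0.580223) = -0.311566
  y ← 0.687435 + (0.54/2)·(-0.198541 + (-0.311566)) = 0.549706
y(1.08) ≈ 0.5497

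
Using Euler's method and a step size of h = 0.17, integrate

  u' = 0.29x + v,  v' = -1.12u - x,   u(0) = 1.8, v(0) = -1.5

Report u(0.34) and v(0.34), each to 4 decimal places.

Euler on (u,v): u_{n+1} = u_n + h·u', v_{n+1} = v_n + h·v'.
0.000000: (1.800000, -1.500000); f=(-1.500000, -2.016000) → (1.545000, -1.842720)
0.170000: (1.545000, -1.842720); f=(-1.793420, -1.900400) → (1.240119, -2.165788)
(u(0.34), v(0.34)) ≈ (1.2401, -2.1658)

1.2401, -2.1658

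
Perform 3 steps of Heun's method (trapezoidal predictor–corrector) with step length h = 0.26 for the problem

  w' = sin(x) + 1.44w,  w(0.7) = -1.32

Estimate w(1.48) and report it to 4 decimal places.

-2.8311

Heun: k1 = f(x_n, w_n); k2 = f(x_n + h, w_n + h·k1); w_{n+1} = w_n + (h/2)·(k1 + k2).
x=0.700000, w=-1.320000:
  k1 = f(0.700000, -1.320000) = -1.256582
  k2 = f(0.960000, -1.646711) = -1.552073
  w ← -1.320000 + (0.26/2)·(-1.256582 + (-1.552073)) = -1.685125
x=0.960000, w=-1.685125:
  k1 = f(0.960000, -1.685125) = -1.607389
  k2 = f(1.220000, -2.103046) = -2.089287
  w ← -1.685125 + (0.26/2)·(-1.607389 + (-2.089287)) = -2.165693
x=1.220000, w=-2.165693:
  k1 = f(1.220000, -2.165693) = -2.179499
  k2 = f(1.480000, -2.732363) = -2.938721
  w ← -2.165693 + (0.26/2)·(-2.179499 + (-2.938721)) = -2.831062
w(1.48) ≈ -2.8311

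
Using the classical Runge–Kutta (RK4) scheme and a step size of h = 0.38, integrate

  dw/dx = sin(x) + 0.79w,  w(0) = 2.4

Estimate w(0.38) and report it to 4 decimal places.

3.3193

RK4: k1 = f(x_n, w_n); k2 = f(x_n + h/2, w_n + (h/2)·k1); k3 = f(x_n + h/2, w_n + (h/2)·k2); k4 = f(x_n + h, w_n + h·k3); w_{n+1} = w_n + (h/6)·(k1 + 2k2 + 2k3 + k4).
x=0.000000, w=2.400000:
  k1 = f(0.000000, 2.400000) = 1.896000
  k2 = f(0.190000, 2.760240) = 2.369448
  k3 = f(0.190000, 2.850195) = 2.440513
  k4 = f(0.380000, 3.327395) = 2.999563
  w ← 2.400000 + (0.38/6)·(k1 + 2k2 + 2k3 + k4) = 3.319314
w(0.38) ≈ 3.3193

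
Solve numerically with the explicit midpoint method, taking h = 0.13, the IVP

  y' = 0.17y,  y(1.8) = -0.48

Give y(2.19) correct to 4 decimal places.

Midpoint: k1 = f(t_n, y_n); k2 = f(t_n + h/2, y_n + (h/2)·k1); y_{n+1} = y_n + h·k2.
t=1.800000, y=-0.480000:
  k1 = f(1.800000, -0.480000) = -0.081600
  k2 = f(1.865000, -0.485304) = -0.082502
  y ← -0.480000 + 0.13·(-0.082502) = -0.490725
t=1.930000, y=-0.490725:
  k1 = f(1.930000, -0.490725) = -0.083423
  k2 = f(1.995000, -0.496148) = -0.084345
  y ← -0.490725 + 0.13·(-0.084345) = -0.501690
t=2.060000, y=-0.501690:
  k1 = f(2.060000, -0.501690) = -0.085287
  k2 = f(2.125000, -0.507234) = -0.086230
  y ← -0.501690 + 0.13·(-0.086230) = -0.512900
y(2.19) ≈ -0.5129

-0.5129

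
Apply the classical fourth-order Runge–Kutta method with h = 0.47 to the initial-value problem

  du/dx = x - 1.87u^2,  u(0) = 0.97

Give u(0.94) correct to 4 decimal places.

RK4: k1 = f(x_n, u_n); k2 = f(x_n + h/2, u_n + (h/2)·k1); k3 = f(x_n + h/2, u_n + (h/2)·k2); k4 = f(x_n + h, u_n + h·k3); u_{n+1} = u_n + (h/6)·(k1 + 2k2 + 2k3 + k4).
x=0.000000, u=0.970000:
  k1 = f(0.000000, 0.970000) = -1.759483
  k2 = f(0.235000, 0.556521) = -0.344169
  k3 = f(0.235000, 0.889120) = -1.243300
  k4 = f(0.470000, 0.385649) = 0.191884
  u ← 0.970000 + (0.47/6)·(k1 + 2k2 + 2k3 + k4) = 0.598501
x=0.470000, u=0.598501:
  k1 = f(0.470000, 0.598501) = -0.199841
  k2 = f(0.705000, 0.551539) = 0.136156
  k3 = f(0.705000, 0.630498) = -0.038376
  k4 = f(0.940000, 0.580464) = 0.309924
  u ← 0.598501 + (0.47/6)·(k1 + 2k2 + 2k3 + k4) = 0.622443
u(0.94) ≈ 0.6224

0.6224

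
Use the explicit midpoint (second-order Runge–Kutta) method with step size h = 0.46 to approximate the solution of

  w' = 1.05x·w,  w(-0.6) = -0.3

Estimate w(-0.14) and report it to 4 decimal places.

Midpoint: k1 = f(x_n, w_n); k2 = f(x_n + h/2, w_n + (h/2)·k1); w_{n+1} = w_n + h·k2.
x=-0.600000, w=-0.300000:
  k1 = f(-0.600000, -0.300000) = 0.189000
  k2 = f(-0.370000, -0.256530) = 0.099662
  w ← -0.300000 + 0.46·0.099662 = -0.254156
w(-0.14) ≈ -0.2542

-0.2542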